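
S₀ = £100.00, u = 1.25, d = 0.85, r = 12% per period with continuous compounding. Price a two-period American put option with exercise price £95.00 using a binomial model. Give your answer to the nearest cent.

Risk-neutral probability p = (e^0.12 − 0.85)/(1.25 − 0.85) = 0.2775/0.4000 = 0.6937
Terminal stock prices: S_uu = 156.2, S_ud = 106.2, S_dd = 72.25
Terminal payoffs (K − S): max(-61.25, 0) = 0, max(-11.25, 0) = 0, max(22.75, 0) = 22.75
Node u (S = 125): continuation = e^(−0.12)·[0.6937·0.0000 + 0.3063·0.0000] = 0.0000; exercise value = 0.0000 ≤ continuation, so V_u = 0.0000
Node d (S = 85): continuation = e^(−0.12)·[0.6937·0.0000 + 0.3063·22.7500] = 6.1795; exercise value = 10.0000 > continuation, so V_d = 10.0000 (exercise)
Node 0 (S = 100): continuation = e^(−0.12)·[0.6937·0.0000 + 0.3063·10.0000] = 2.7163; exercise value = 0.0000 ≤ continuation, so V_0 = 2.7163

£2.72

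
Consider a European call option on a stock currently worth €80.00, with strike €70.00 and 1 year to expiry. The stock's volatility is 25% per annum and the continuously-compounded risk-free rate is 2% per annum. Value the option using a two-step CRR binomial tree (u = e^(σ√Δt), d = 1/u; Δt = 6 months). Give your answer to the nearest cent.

€14.99

CRR parameters: u = e^(σ√Δt) = e^(0.25·√0.5) = 1.1934, d = 1/u = 0.8380
Per-period rate: rΔt = 0.02·0.5 = 0.01, so R = e^0.01 = 1.0101
Risk-neutral probability p = (e^0.01 − 0.8380)/(1.1934 − 0.8380) = 0.1721/0.3554 = 0.4842
Terminal stock prices: S_uu = 113.9, S_ud = 80, S_dd = 56.18
Terminal payoffs (S − K): max(43.93, 0) = 43.93, max(10, 0) = 10, max(-13.82, 0) = 0
Node u (S = 95.47): V_u = e^(−0.01)·[0.4842·43.9295 + 0.5158·10.0000] = 26.1657
Node d (S = 67.04): V_d = e^(−0.01)·[0.4842·10.0000 + 0.5158·0.0000] = 4.7938
Node 0 (S = 80): V_0 = e^(−0.01)·[0.4842·26.1657 + 0.5158·4.7938] = 14.9914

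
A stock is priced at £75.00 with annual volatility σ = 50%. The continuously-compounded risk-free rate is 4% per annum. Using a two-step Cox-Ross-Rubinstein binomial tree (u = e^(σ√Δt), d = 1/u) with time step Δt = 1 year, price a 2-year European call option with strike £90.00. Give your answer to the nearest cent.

£18.25

CRR parameters: u = e^(σ√Δt) = e^(0.5·√1) = 1.6487, d = 1/u = 0.6065
Per-period rate: rΔt = 0.04·1 = 0.04, so R = e^0.04 = 1.0408
Risk-neutral probability p = (e^0.04 − 0.6065)/(1.6487 − 0.6065) = 0.4343/1.0422 = 0.4167
Terminal stock prices: S_uu = 203.9, S_ud = 75, S_dd = 27.59
Terminal payoffs (S − K): max(113.9, 0) = 113.9, max(-15, 0) = 0, max(-62.41, 0) = 0
Node u (S = 123.7): V_u = e^(−0.04)·[0.4167·113.8711 + 0.5833·0.0000] = 45.5895
Node d (S = 45.49): V_d = e^(−0.04)·[0.4167·0.0000 + 0.5833·0.0000] = 0.0000
Node 0 (S = 75): V_0 = e^(−0.04)·[0.4167·45.5895 + 0.5833·0.0000] = 18.2522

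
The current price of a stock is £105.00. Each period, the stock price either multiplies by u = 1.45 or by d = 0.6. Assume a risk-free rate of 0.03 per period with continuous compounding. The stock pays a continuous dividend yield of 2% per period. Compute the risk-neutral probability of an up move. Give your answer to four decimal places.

Per-period risk-free factor R = e^0.03 = 1.0305; dividend-adjusted growth = e^(0.03−0.02) = 1.0101.
Risk-neutral probability p = (1.0101 − 0.6)/(1.45 − 0.6) = 0.4101/0.8500 = 0.4824

p = 0.4824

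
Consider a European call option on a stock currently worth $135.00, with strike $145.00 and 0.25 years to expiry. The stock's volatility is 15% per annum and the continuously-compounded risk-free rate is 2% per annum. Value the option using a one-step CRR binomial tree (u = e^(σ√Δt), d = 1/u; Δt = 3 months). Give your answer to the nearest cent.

$0.26

CRR parameters: u = e^(σ√Δt) = e^(0.15·√0.25) = 1.0779, d = 1/u = 0.9277
Per-period rate: rΔt = 0.02·0.25 = 0.005, so R = e^0.005 = 1.0050
Risk-neutral probability p = (e^0.005 − 0.9277)/(1.0779 − 0.9277) = 0.0773/0.1501 = 0.5146
Terminal stock prices: S_u = 145.5, S_d = 125.2
Terminal payoffs (S − K): max(0.5144, 0) = 0.5144, max(-19.75, 0) = 0
Node 0 (S = 135): V_0 = e^(−0.005)·[0.5146·0.5144 + 0.4854·0.0000] = 0.2634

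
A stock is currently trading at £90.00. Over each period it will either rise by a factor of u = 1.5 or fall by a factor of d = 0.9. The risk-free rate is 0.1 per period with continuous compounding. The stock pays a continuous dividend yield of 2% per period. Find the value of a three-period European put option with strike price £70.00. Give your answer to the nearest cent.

£1.09

Per-period risk-free factor R = e^0.1 = 1.1052; dividend-adjusted growth = e^(0.1−0.02) = 1.0833.
Risk-neutral probability p = (1.0833 − 0.9)/(1.5 − 0.9) = 0.1833/0.6000 = 0.3055
Terminal stock prices: S_uuu = 303.8, S_uud = 182.2, S_udd = 109.4, S_ddd = 65.61
Terminal payoffs (K − S): max(-233.8, 0) = 0, max(-112.2, 0) = 0, max(-39.35, 0) = 0, max(4.39, 0) = 4.39
Node uu (S = 202.5): V_uu = e^(−0.1)·[0.3055·0.0000 + 0.6945·0.0000] = 0.0000
Node ud (S = 121.5): V_ud = e^(−0.1)·[0.3055·0.0000 + 0.6945·0.0000] = 0.0000
Node dd (S = 72.9): V_dd = e^(−0.1)·[0.3055·0.0000 + 0.6945·4.3900] = 2.7588
Node u (S = 135): V_u = e^(−0.1)·[0.3055·0.0000 + 0.6945·0.0000] = 0.0000
Node d (S = 81): V_d = e^(−0.1)·[0.3055·0.0000 + 0.6945·2.7588] = 1.7337
Node 0 (S = 90): V_0 = e^(−0.1)·[0.3055·0.0000 + 0.6945·1.7337] = 1.0895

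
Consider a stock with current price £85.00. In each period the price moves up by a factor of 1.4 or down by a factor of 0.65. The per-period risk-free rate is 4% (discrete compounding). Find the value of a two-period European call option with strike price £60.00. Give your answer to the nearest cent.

Risk-neutral probability p = (1 + 0.04 − 0.65)/(1.4 − 0.65) = 0.3900/0.7500 = 0.5200
Terminal stock prices: S_uu = 166.6, S_ud = 77.35, S_dd = 35.91
Terminal payoffs (S − K): max(106.6, 0) = 106.6, max(17.35, 0) = 17.35, max(-24.09, 0) = 0
Node u (S = 119): V_u = 1/1.04·[0.5200·106.6000 + 0.4800·17.3500] = 61.3077
Node d (S = 55.25): V_d = 1/1.04·[0.5200·17.3500 + 0.4800·0.0000] = 8.6750
Node 0 (S = 85): V_0 = 1/1.04·[0.5200·61.3077 + 0.4800·8.6750] = 34.6577

£34.66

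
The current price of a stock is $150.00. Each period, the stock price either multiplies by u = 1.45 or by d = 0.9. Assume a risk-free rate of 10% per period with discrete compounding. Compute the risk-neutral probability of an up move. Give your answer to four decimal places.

p = 0.3636

Risk-neutral probability p = (1 + 0.1 − 0.9)/(1.45 − 0.9) = 0.2000/0.5500 = 0.3636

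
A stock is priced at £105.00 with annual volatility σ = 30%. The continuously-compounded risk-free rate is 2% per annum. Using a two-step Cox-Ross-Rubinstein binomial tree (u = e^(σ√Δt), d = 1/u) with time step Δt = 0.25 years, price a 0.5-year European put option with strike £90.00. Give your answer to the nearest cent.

CRR parameters: u = e^(σ√Δt) = e^(0.3·√0.25) = 1.1618, d = 1/u = 0.8607
Per-period rate: rΔt = 0.02·0.25 = 0.005, so R = e^0.005 = 1.0050
Risk-neutral probability p = (e^0.005 − 0.8607)/(1.1618 − 0.8607) = 0.1443/0.3011 = 0.4792
Terminal stock prices: S_uu = 141.7, S_ud = 105, S_dd = 77.79
Terminal payoffs (K − S): max(-51.74, 0) = 0, max(-15, 0) = 0, max(12.21, 0) = 12.21
Node u (S = 122): V_u = e^(−0.005)·[0.4792·0.0000 + 0.5208·0.0000] = 0.0000
Node d (S = 90.37): V_d = e^(−0.005)·[0.4792·0.0000 + 0.5208·12.2141] = 6.3292
Node 0 (S = 105): V_0 = e^(−0.005)·[0.4792·0.0000 + 0.5208·6.3292] = 3.2797

£3.28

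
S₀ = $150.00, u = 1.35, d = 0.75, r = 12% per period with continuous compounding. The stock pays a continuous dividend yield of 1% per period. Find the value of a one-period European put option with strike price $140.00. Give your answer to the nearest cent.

$9.50

Per-period risk-free factor R = e^0.12 = 1.1275; dividend-adjusted growth = e^(0.12−0.01) = 1.1163.
Risk-neutral probability p = (1.1163 − 0.75)/(1.35 − 0.75) = 0.3663/0.6000 = 0.6105
Terminal stock prices: S_u = 202.5, S_d = 112.5
Terminal payoffs (K − S): max(-62.5, 0) = 0, max(27.5, 0) = 27.5
Node 0 (S = 150): V_0 = e^(−0.12)·[0.6105·0.0000 + 0.3895·27.5000] = 9.5009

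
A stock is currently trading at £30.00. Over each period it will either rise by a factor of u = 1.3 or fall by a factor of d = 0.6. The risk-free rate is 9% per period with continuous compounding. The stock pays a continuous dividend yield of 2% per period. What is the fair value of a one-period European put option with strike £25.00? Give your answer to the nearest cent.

Per-period risk-free factor R = e^0.09 = 1.0942; dividend-adjusted growth = e^(0.09−0.02) = 1.0725.
Risk-neutral probability p = (1.0725 − 0.6)/(1.3 − 0.6) = 0.4725/0.7000 = 0.6750
Terminal stock prices: S_u = 39, S_d = 18
Terminal payoffs (K − S): max(-14, 0) = 0, max(7, 0) = 7
Node 0 (S = 30): V_0 = e^(−0.09)·[0.6750·0.0000 + 0.3250·7.0000] = 2.0791

£2.08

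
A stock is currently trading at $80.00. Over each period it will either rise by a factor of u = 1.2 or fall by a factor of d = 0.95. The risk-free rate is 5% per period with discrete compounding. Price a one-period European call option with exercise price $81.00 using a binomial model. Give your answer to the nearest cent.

Risk-neutral probability p = (1 + 0.05 − 0.95)/(1.2 − 0.95) = 0.1000/0.2500 = 0.4000
Terminal stock prices: S_u = 96, S_d = 76
Terminal payoffs (S − K): max(15, 0) = 15, max(-5, 0) = 0
Node 0 (S = 80): V_0 = 1/1.05·[0.4000·15.0000 + 0.6000·0.0000] = 5.7143

$5.71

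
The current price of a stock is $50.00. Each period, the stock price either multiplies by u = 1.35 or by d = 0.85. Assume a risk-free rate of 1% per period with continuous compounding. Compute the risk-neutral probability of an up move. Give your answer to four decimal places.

Risk-neutral probability p = (e^0.01 − 0.85)/(1.35 − 0.85) = 0.1601/0.5000 = 0.3201

p = 0.3201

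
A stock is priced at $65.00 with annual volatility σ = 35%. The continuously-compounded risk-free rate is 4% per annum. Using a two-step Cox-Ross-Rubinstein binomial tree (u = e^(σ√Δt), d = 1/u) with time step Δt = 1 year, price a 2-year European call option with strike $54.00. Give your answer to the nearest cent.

CRR parameters: u = e^(σ√Δt) = e^(0.35·√1) = 1.4191, d = 1/u = 0.7047
Per-period rate: rΔt = 0.04·1 = 0.04, so R = e^0.04 = 1.0408
Risk-neutral probability p = (e^0.04 − 0.7047)/(1.4191 − 0.7047) = 0.3361/0.7144 = 0.4705
Terminal stock prices: S_uu = 130.9, S_ud = 65, S_dd = 32.28
Terminal payoffs (S − K): max(76.89, 0) = 76.89, max(11, 0) = 11, max(-21.72, 0) = 0
Node u (S = 92.24): V_u = e^(−0.04)·[0.4705·76.8939 + 0.5295·11.0000] = 40.3568
Node d (S = 45.8): V_d = e^(−0.04)·[0.4705·11.0000 + 0.5295·0.0000] = 4.9727
Node 0 (S = 65): V_0 = e^(−0.04)·[0.4705·40.3568 + 0.5295·4.9727] = 20.7735

$20.77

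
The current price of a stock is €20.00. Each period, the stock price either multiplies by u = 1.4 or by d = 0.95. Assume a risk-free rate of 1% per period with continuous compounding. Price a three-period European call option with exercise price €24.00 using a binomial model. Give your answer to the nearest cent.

€1.04

Risk-neutral probability p = (e^0.01 − 0.95)/(1.4 − 0.95) = 0.0601/0.4500 = 0.1334
Terminal stock prices: S_uuu = 54.88, S_uud = 37.24, S_udd = 25.27, S_ddd = 17.15
Terminal payoffs (S − K): max(30.88, 0) = 30.88, max(13.24, 0) = 13.24, max(1.27, 0) = 1.27, max(-6.853, 0) = 0
Node uu (S = 39.2): V_uu = e^(−0.01)·[0.1334·30.8800 + 0.8666·13.2400] = 15.4388
Node ud (S = 26.6): V_ud = e^(−0.01)·[0.1334·13.2400 + 0.8666·1.2700] = 2.8388
Node dd (S = 18.05): V_dd = e^(−0.01)·[0.1334·1.2700 + 0.8666·0.0000] = 0.1678
Node u (S = 28): V_u = e^(−0.01)·[0.1334·15.4388 + 0.8666·2.8388] = 4.4752
Node d (S = 19): V_d = e^(−0.01)·[0.1334·2.8388 + 0.8666·0.1678] = 0.5190
Node 0 (S = 20): V_0 = e^(−0.01)·[0.1334·4.4752 + 0.8666·0.5190] = 1.0365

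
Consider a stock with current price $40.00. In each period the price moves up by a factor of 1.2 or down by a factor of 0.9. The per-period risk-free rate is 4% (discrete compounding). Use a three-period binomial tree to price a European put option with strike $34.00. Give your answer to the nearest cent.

Risk-neutral probability p = (1 + 0.04 − 0.9)/(1.2 − 0.9) = 0.1400/0.3000 = 0.4667
Terminal stock prices: S_uuu = 69.12, S_uud = 51.84, S_udd = 38.88, S_ddd = 29.16
Terminal payoffs (K − S): max(-35.12, 0) = 0, max(-17.84, 0) = 0, max(-4.88, 0) = 0, max(4.84, 0) = 4.84
Node uu (S = 57.6): V_uu = 1/1.04·[0.4667·0.0000 + 0.5333·0.0000] = 0.0000
Node ud (S = 43.2): V_ud = 1/1.04·[0.4667·0.0000 + 0.5333·0.0000] = 0.0000
Node dd (S = 32.4): V_dd = 1/1.04·[0.4667·0.0000 + 0.5333·4.8400] = 2.4821
Node u (S = 48): V_u = 1/1.04·[0.4667·0.0000 + 0.5333·0.0000] = 0.0000
Node d (S = 36): V_d = 1/1.04·[0.4667·0.0000 + 0.5333·2.4821] = 1.2728
Node 0 (S = 40): V_0 = 1/1.04·[0.4667·0.0000 + 0.5333·1.2728] = 0.6527

$0.65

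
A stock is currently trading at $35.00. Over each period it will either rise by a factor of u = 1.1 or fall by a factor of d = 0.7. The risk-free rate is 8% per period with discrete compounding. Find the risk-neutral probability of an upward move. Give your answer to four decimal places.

p = 0.9500

Risk-neutral probability p = (1 + 0.08 − 0.7)/(1.1 − 0.7) = 0.3800/0.4000 = 0.9500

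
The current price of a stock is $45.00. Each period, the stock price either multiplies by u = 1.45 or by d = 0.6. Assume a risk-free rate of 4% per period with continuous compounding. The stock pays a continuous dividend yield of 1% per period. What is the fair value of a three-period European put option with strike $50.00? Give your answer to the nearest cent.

$13.00

Per-period risk-free factor R = e^0.04 = 1.0408; dividend-adjusted growth = e^(0.04−0.01) = 1.0305.
Risk-neutral probability p = (1.0305 − 0.6)/(1.45 − 0.6) = 0.4305/0.8500 = 0.5064
Terminal stock prices: S_uuu = 137.2, S_uud = 56.77, S_udd = 23.49, S_ddd = 9.72
Terminal payoffs (K − S): max(-87.19, 0) = 0, max(-6.767, 0) = 0, max(26.51, 0) = 26.51, max(40.28, 0) = 40.28
Node uu (S = 94.61): V_uu = e^(−0.04)·[0.5064·0.0000 + 0.4936·0.0000] = 0.0000
Node ud (S = 39.15): V_ud = e^(−0.04)·[0.5064·0.0000 + 0.4936·26.5100] = 12.5718
Node dd (S = 16.2): V_dd = e^(−0.04)·[0.5064·26.5100 + 0.4936·40.2800] = 32.0007
Node u (S = 65.25): V_u = e^(−0.04)·[0.5064·0.0000 + 0.4936·12.5718] = 5.9619
Node d (S = 27): V_d = e^(−0.04)·[0.5064·12.5718 + 0.4936·32.0007] = 21.2926
Node 0 (S = 45): V_0 = e^(−0.04)·[0.5064·5.9619 + 0.4936·21.2926] = 12.9984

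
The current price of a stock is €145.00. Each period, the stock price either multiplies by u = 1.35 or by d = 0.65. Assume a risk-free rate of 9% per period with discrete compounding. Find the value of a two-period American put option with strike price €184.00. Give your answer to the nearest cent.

Risk-neutral probability p = (1 + 0.09 − 0.65)/(1.35 − 0.65) = 0.4400/0.7000 = 0.6286
Terminal stock prices: S_uu = 264.3, S_ud = 127.2, S_dd = 61.26
Terminal payoffs (K − S): max(-80.26, 0) = 0, max(56.76, 0) = 56.76, max(122.7, 0) = 122.7
Node u (S = 195.8): continuation = 1/1.09·[0.6286·0.0000 + 0.3714·56.7625] = 19.3424; exercise value = 0.0000 ≤ continuation, so V_u = 19.3424
Node d (S = 94.25): continuation = 1/1.09·[0.6286·56.7625 + 0.3714·122.7375] = 74.5573; exercise value = 89.7500 > continuation, so V_d = 89.7500 (exercise)
Node 0 (S = 145): continuation = 1/1.09·[0.6286·19.3424 + 0.3714·89.7500] = 41.7374; exercise value = 39.0000 ≤ continuation, so V_0 = 41.7374

€41.74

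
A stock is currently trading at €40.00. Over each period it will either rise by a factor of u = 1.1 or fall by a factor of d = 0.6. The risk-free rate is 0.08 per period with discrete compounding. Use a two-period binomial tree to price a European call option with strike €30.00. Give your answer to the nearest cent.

€14.54

Risk-neutral probability p = (1 + 0.08 − 0.6)/(1.1 − 0.6) = 0.4800/0.5000 = 0.9600
Terminal stock prices: S_uu = 48.4, S_ud = 26.4, S_dd = 14.4
Terminal payoffs (S − K): max(18.4, 0) = 18.4, max(-3.6, 0) = 0, max(-15.6, 0) = 0
Node u (S = 44): V_u = 1/1.08·[0.9600·18.4000 + 0.0400·0.0000] = 16.3556
Node d (S = 24): V_d = 1/1.08·[0.9600·0.0000 + 0.0400·0.0000] = 0.0000
Node 0 (S = 40): V_0 = 1/1.08·[0.9600·16.3556 + 0.0400·0.0000] = 14.5383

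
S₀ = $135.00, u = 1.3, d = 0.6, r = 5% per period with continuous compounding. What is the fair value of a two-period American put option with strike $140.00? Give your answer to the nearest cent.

Risk-neutral probability p = (e^0.05 − 0.6)/(1.3 − 0.6) = 0.4513/0.7000 = 0.6447
Terminal stock prices: S_uu = 228.2, S_ud = 105.3, S_dd = 48.6
Terminal payoffs (K − S): max(-88.15, 0) = 0, max(34.7, 0) = 34.7, max(91.4, 0) = 91.4
Node u (S = 175.5): continuation = e^(−0.05)·[0.6447·0.0000 + 0.3553·34.7000] = 11.7285; exercise value = 0.0000 ≤ continuation, so V_u = 11.7285
Node d (S = 81): continuation = e^(−0.05)·[0.6447·34.7000 + 0.3553·91.4000] = 52.1721; exercise value = 59.0000 > continuation, so V_d = 59.0000 (exercise)
Node 0 (S = 135): continuation = e^(−0.05)·[0.6447·11.7285 + 0.3553·59.0000] = 27.1342; exercise value = 5.0000 ≤ continuation, so V_0 = 27.1342

$27.13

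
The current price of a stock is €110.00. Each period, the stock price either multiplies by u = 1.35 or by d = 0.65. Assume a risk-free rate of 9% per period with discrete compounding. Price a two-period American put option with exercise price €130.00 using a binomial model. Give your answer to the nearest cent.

Risk-neutral probability p = (1 + 0.09 − 0.65)/(1.35 − 0.65) = 0.4400/0.7000 = 0.6286
Terminal stock prices: S_uu = 200.5, S_ud = 96.53, S_dd = 46.48
Terminal payoffs (K − S): max(-70.48, 0) = 0, max(33.47, 0) = 33.47, max(83.53, 0) = 83.53
Node u (S = 148.5): continuation = 1/1.09·[0.6286·0.0000 + 0.3714·33.4750] = 11.4069; exercise value = 0.0000 ≤ continuation, so V_u = 11.4069
Node d (S = 71.5): continuation = 1/1.09·[0.6286·33.4750 + 0.3714·83.5250] = 47.7661; exercise value = 58.5000 > continuation, so V_d = 58.5000 (exercise)
Node 0 (S = 110): continuation = 1/1.09·[0.6286·11.4069 + 0.3714·58.5000] = 26.5125; exercise value = 20.0000 ≤ continuation, so V_0 = 26.5125

€26.51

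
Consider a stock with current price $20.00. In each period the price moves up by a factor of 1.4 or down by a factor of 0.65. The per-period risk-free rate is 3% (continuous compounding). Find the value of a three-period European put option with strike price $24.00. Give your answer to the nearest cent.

$6.13

Risk-neutral probability p = (e^0.03 − 0.65)/(1.4 − 0.65) = 0.3805/0.7500 = 0.5073
Terminal stock prices: S_uuu = 54.88, S_uud = 25.48, S_udd = 11.83, S_ddd = 5.492
Terminal payoffs (K − S): max(-30.88, 0) = 0, max(-1.48, 0) = 0, max(12.17, 0) = 12.17, max(18.51, 0) = 18.51
Node uu (S = 39.2): V_uu = e^(−0.03)·[0.5073·0.0000 + 0.4927·0.0000] = 0.0000
Node ud (S = 18.2): V_ud = e^(−0.03)·[0.5073·0.0000 + 0.4927·12.1700] = 5.8193
Node dd (S = 8.45): V_dd = e^(−0.03)·[0.5073·12.1700 + 0.4927·18.5075] = 14.8407
Node u (S = 28): V_u = e^(−0.03)·[0.5073·0.0000 + 0.4927·5.8193] = 2.7826
Node d (S = 13): V_d = e^(−0.03)·[0.5073·5.8193 + 0.4927·14.8407] = 9.9610
Node 0 (S = 20): V_0 = e^(−0.03)·[0.5073·2.7826 + 0.4927·9.9610] = 6.1328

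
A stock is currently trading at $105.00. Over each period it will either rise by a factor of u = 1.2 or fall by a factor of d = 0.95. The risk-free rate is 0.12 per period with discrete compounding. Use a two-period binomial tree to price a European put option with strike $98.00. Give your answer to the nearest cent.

$0.26

Risk-neutral probability p = (1 + 0.12 − 0.95)/(1.2 − 0.95) = 0.1700/0.2500 = 0.6800
Terminal stock prices: S_uu = 151.2, S_ud = 119.7, S_dd = 94.76
Terminal payoffs (K − S): max(-53.2, 0) = 0, max(-21.7, 0) = 0, max(3.237, 0) = 3.237
Node u (S = 126): V_u = 1/1.12·[0.6800·0.0000 + 0.3200·0.0000] = 0.0000
Node d (S = 99.75): V_d = 1/1.12·[0.6800·0.0000 + 0.3200·3.2375] = 0.9250
Node 0 (S = 105): V_0 = 1/1.12·[0.6800·0.0000 + 0.3200·0.9250] = 0.2643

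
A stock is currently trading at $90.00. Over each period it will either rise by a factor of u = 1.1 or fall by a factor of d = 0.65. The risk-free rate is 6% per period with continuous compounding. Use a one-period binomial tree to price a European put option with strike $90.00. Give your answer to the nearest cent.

Risk-neutral probability p = (e^0.06 − 0.65)/(1.1 − 0.65) = 0.4118/0.4500 = 0.9152
Terminal stock prices: S_u = 99, S_d = 58.5
Terminal payoffs (K − S): max(-9, 0) = 0, max(31.5, 0) = 31.5
Node 0 (S = 90): V_0 = e^(−0.06)·[0.9152·0.0000 + 0.0848·31.5000] = 2.5159

$2.52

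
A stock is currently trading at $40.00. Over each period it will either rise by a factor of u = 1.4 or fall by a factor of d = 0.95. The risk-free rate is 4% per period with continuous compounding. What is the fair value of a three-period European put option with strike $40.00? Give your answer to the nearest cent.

Risk-neutral probability p = (e^0.04 − 0.95)/(1.4 − 0.95) = 0.0908/0.4500 = 0.2018
Terminal stock prices: S_uuu = 109.8, S_uud = 74.48, S_udd = 50.54, S_ddd = 34.29
Terminal payoffs (K − S): max(-69.76, 0) = 0, max(-34.48, 0) = 0, max(-10.54, 0) = 0, max(5.705, 0) = 5.705
Node uu (S = 78.4): V_uu = e^(−0.04)·[0.2018·0.0000 + 0.7982·0.0000] = 0.0000
Node ud (S = 53.2): V_ud = e^(−0.04)·[0.2018·0.0000 + 0.7982·0.0000] = 0.0000
Node dd (S = 36.1): V_dd = e^(−0.04)·[0.2018·0.0000 + 0.7982·5.7050] = 4.3752
Node u (S = 56): V_u = e^(−0.04)·[0.2018·0.0000 + 0.7982·0.0000] = 0.0000
Node d (S = 38): V_d = e^(−0.04)·[0.2018·0.0000 + 0.7982·4.3752] = 3.3553
Node 0 (S = 40): V_0 = e^(−0.04)·[0.2018·0.0000 + 0.7982·3.3553] = 2.5732

$2.57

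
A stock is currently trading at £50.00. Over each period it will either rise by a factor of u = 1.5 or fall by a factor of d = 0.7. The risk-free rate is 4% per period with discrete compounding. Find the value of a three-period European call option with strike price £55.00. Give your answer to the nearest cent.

£14.34

Risk-neutral probability p = (1 + 0.04 − 0.7)/(1.5 − 0.7) = 0.3400/0.8000 = 0.4250
Terminal stock prices: S_uuu = 168.8, S_uud = 78.75, S_udd = 36.75, S_ddd = 17.15
Terminal payoffs (S − K): max(113.8, 0) = 113.8, max(23.75, 0) = 23.75, max(-18.25, 0) = 0, max(-37.85, 0) = 0
Node uu (S = 112.5): V_uu = 1/1.04·[0.4250·113.7500 + 0.5750·23.7500] = 59.6154
Node ud (S = 52.5): V_ud = 1/1.04·[0.4250·23.7500 + 0.5750·0.0000] = 9.7055
Node dd (S = 24.5): V_dd = 1/1.04·[0.4250·0.0000 + 0.5750·0.0000] = 0.0000
Node u (S = 75): V_u = 1/1.04·[0.4250·59.6154 + 0.5750·9.7055] = 29.7281
Node d (S = 35): V_d = 1/1.04·[0.4250·9.7055 + 0.5750·0.0000] = 3.9662
Node 0 (S = 50): V_0 = 1/1.04·[0.4250·29.7281 + 0.5750·3.9662] = 14.3414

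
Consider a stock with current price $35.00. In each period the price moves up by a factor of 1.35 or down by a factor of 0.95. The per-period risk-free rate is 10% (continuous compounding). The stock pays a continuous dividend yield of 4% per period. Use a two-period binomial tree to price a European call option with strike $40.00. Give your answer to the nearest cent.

$3.13

Per-period risk-free factor R = e^0.1 = 1.1052; dividend-adjusted growth = e^(0.1−0.04) = 1.0618.
Risk-neutral probability p = (1.0618 − 0.95)/(1.35 − 0.95) = 0.1118/0.4000 = 0.2796
Terminal stock prices: S_uu = 63.79, S_ud = 44.89, S_dd = 31.59
Terminal payoffs (S − K): max(23.79, 0) = 23.79, max(4.887, 0) = 4.887, max(-8.413, 0) = 0
Node u (S = 47.25): V_u = e^(−0.1)·[0.2796·23.7875 + 0.7204·4.8875] = 9.2038
Node d (S = 33.25): V_d = e^(−0.1)·[0.2796·4.8875 + 0.7204·0.0000] = 1.2365
Node 0 (S = 35): V_0 = e^(−0.1)·[0.2796·9.2038 + 0.7204·1.2365] = 3.1344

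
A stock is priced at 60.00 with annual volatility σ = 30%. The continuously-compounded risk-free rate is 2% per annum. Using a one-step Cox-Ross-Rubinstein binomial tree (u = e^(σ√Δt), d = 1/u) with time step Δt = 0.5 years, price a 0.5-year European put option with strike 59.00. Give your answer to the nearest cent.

5.49

CRR parameters: u = e^(σ√Δt) = e^(0.3·√0.5) = 1.2363, d = 1/u = 0.8089
Per-period rate: rΔt = 0.02·0.5 = 0.01, so R = e^0.01 = 1.0101
Risk-neutral probability p = (e^0.01 − 0.8089)/(1.2363 − 0.8089) = 0.2012/0.4275 = 0.4707
Terminal stock prices: S_u = 74.18, S_d = 48.53
Terminal payoffs (K − S): max(-15.18, 0) = 0, max(10.47, 0) = 10.47
Node 0 (S = 60): V_0 = e^(−0.01)·[0.4707·0.0000 + 0.5293·10.4685] = 5.4861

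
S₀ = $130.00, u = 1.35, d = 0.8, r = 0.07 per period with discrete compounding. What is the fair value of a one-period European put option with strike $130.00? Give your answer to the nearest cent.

$12.37

Risk-neutral probability p = (1 + 0.07 − 0.8)/(1.35 − 0.8) = 0.2700/0.5500 = 0.4909
Terminal stock prices: S_u = 175.5, S_d = 104
Terminal payoffs (K − S): max(-45.5, 0) = 0, max(26, 0) = 26
Node 0 (S = 130): V_0 = 1/1.07·[0.4909·0.0000 + 0.5091·26.0000] = 12.3704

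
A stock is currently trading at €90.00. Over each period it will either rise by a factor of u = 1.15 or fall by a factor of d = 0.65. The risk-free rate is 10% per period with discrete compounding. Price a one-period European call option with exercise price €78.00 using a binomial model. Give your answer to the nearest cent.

€20.86

Risk-neutral probability p = (1 + 0.1 − 0.65)/(1.15 − 0.65) = 0.4500/0.5000 = 0.9000
Terminal stock prices: S_u = 103.5, S_d = 58.5
Terminal payoffs (S − K): max(25.5, 0) = 25.5, max(-19.5, 0) = 0
Node 0 (S = 90): V_0 = 1/1.1·[0.9000·25.5000 + 0.1000·0.0000] = 20.8636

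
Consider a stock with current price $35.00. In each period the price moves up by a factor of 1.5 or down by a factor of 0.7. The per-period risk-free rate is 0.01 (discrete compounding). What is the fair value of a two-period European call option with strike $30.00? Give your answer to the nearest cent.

$10.32

Risk-neutral probability p = (1 + 0.01 − 0.7)/(1.5 − 0.7) = 0.3100/0.8000 = 0.3875
Terminal stock prices: S_uu = 78.75, S_ud = 36.75, S_dd = 17.15
Terminal payoffs (S − K): max(48.75, 0) = 48.75, max(6.75, 0) = 6.75, max(-12.85, 0) = 0
Node u (S = 52.5): V_u = 1/1.01·[0.3875·48.7500 + 0.6125·6.7500] = 22.7970
Node d (S = 24.5): V_d = 1/1.01·[0.3875·6.7500 + 0.6125·0.0000] = 2.5897
Node 0 (S = 35): V_0 = 1/1.01·[0.3875·22.7970 + 0.6125·2.5897] = 10.3169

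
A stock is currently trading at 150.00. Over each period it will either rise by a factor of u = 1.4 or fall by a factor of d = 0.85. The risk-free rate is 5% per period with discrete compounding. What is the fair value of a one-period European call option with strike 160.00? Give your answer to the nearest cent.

Risk-neutral probability p = (1 + 0.05 − 0.85)/(1.4 − 0.85) = 0.2000/0.5500 = 0.3636
Terminal stock prices: S_u = 210, S_d = 127.5
Terminal payoffs (S − K): max(50, 0) = 50, max(-32.5, 0) = 0
Node 0 (S = 150): V_0 = 1/1.05·[0.3636·50.0000 + 0.6364·0.0000] = 17.3160

17.32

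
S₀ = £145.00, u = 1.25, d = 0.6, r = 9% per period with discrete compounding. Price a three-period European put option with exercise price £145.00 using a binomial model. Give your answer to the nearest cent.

£12.68

Risk-neutral probability p = (1 + 0.09 − 0.6)/(1.25 − 0.6) = 0.4900/0.6500 = 0.7538
Terminal stock prices: S_uuu = 283.2, S_uud = 135.9, S_udd = 65.25, S_ddd = 31.32
Terminal payoffs (K − S): max(-138.2, 0) = 0, max(9.062, 0) = 9.062, max(79.75, 0) = 79.75, max(113.7, 0) = 113.7
Node uu (S = 226.6): V_uu = 1/1.09·[0.7538·0.0000 + 0.2462·9.0625] = 2.0466
Node ud (S = 108.8): V_ud = 1/1.09·[0.7538·9.0625 + 0.2462·79.7500] = 24.2775
Node dd (S = 52.2): V_dd = 1/1.09·[0.7538·79.7500 + 0.2462·113.6800] = 80.8275
Node u (S = 181.2): V_u = 1/1.09·[0.7538·2.0466 + 0.2462·24.2775] = 6.8980
Node d (S = 87): V_d = 1/1.09·[0.7538·24.2775 + 0.2462·80.8275] = 35.0436
Node 0 (S = 145): V_0 = 1/1.09·[0.7538·6.8980 + 0.2462·35.0436] = 12.6845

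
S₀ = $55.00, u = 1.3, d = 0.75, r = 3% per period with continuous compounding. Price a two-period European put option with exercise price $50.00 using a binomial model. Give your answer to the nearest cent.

$4.31

Risk-neutral probability p = (e^0.03 − 0.75)/(1.3 − 0.75) = 0.2805/0.5500 = 0.5099
Terminal stock prices: S_uu = 92.95, S_ud = 53.62, S_dd = 30.94
Terminal payoffs (K − S): max(-42.95, 0) = 0, max(-3.625, 0) = 0, max(19.06, 0) = 19.06
Node u (S = 71.5): V_u = e^(−0.03)·[0.5099·0.0000 + 0.4901·0.0000] = 0.0000
Node d (S = 41.25): V_d = e^(−0.03)·[0.5099·0.0000 + 0.4901·19.0625] = 9.0661
Node 0 (S = 55): V_0 = e^(−0.03)·[0.5099·0.0000 + 0.4901·9.0661] = 4.3118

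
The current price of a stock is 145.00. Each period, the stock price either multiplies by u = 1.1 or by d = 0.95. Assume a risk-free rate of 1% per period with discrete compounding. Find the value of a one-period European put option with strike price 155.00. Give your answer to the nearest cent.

Risk-neutral probability p = (1 + 0.01 − 0.95)/(1.1 − 0.95) = 0.0600/0.1500 = 0.4000
Terminal stock prices: S_u = 159.5, S_d = 137.8
Terminal payoffs (K − S): max(-4.5, 0) = 0, max(17.25, 0) = 17.25
Node 0 (S = 145): V_0 = 1/1.01·[0.4000·0.0000 + 0.6000·17.2500] = 10.2475

10.25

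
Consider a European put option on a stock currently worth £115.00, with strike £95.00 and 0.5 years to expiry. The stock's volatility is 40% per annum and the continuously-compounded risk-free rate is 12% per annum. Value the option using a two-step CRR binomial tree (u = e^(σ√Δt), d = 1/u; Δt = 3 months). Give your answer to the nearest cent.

CRR parameters: u = e^(σ√Δt) = e^(0.4·√0.25) = 1.2214, d = 1/u = 0.8187
Per-period rate: rΔt = 0.12·0.25 = 0.03, so R = e^0.03 = 1.0305
Risk-neutral probability p = (e^0.03 − 0.8187)/(1.2214 − 0.8187) = 0.2117/0.4027 = 0.5258
Terminal stock prices: S_uu = 171.6, S_ud = 115, S_dd = 77.09
Terminal payoffs (K − S): max(-76.56, 0) = 0, max(-20, 0) = 0, max(17.91, 0) = 17.91
Node u (S = 140.5): V_u = e^(−0.03)·[0.5258·0.0000 + 0.4742·0.0000] = 0.0000
Node d (S = 94.15): V_d = e^(−0.03)·[0.5258·0.0000 + 0.4742·17.9132] = 8.2434
Node 0 (S = 115): V_0 = e^(−0.03)·[0.5258·0.0000 + 0.4742·8.2434] = 3.7935

£3.79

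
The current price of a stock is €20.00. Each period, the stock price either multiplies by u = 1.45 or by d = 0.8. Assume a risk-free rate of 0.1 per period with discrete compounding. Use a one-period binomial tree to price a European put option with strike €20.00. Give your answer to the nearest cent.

Risk-neutral probability p = (1 + 0.1 − 0.8)/(1.45 − 0.8) = 0.3000/0.6500 = 0.4615
Terminal stock prices: S_u = 29, S_d = 16
Terminal payoffs (K − S): max(-9, 0) = 0, max(4, 0) = 4
Node 0 (S = 20): V_0 = 1/1.1·[0.4615·0.0000 + 0.5385·4.0000] = 1.9580

€1.96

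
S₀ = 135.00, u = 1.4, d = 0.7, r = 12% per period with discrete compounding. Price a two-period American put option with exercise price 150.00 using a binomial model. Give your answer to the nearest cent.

23.21

Risk-neutral probability p = (1 + 0.12 − 0.7)/(1.4 − 0.7) = 0.4200/0.7000 = 0.6000
Terminal stock prices: S_uu = 264.6, S_ud = 132.3, S_dd = 66.15
Terminal payoffs (K − S): max(-114.6, 0) = 0, max(17.7, 0) = 17.7, max(83.85, 0) = 83.85
Node u (S = 189): continuation = 1/1.12·[0.6000·0.0000 + 0.4000·17.7000] = 6.3214; exercise value = 0.0000 ≤ continuation, so V_u = 6.3214
Node d (S = 94.5): continuation = 1/1.12·[0.6000·17.7000 + 0.4000·83.8500] = 39.4286; exercise value = 55.5000 > continuation, so V_d = 55.5000 (exercise)
Node 0 (S = 135): continuation = 1/1.12·[0.6000·6.3214 + 0.4000·55.5000] = 23.2079; exercise value = 15.0000 ≤ continuation, so V_0 = 23.2079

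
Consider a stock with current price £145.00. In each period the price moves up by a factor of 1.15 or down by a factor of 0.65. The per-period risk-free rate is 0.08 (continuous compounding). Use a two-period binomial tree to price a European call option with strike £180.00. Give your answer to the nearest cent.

£7.53

Risk-neutral probability p = (e^0.08 − 0.65)/(1.15 − 0.65) = 0.4333/0.5000 = 0.8666
Terminal stock prices: S_uu = 191.8, S_ud = 108.4, S_dd = 61.26
Terminal payoffs (S − K): max(11.76, 0) = 11.76, max(-71.61, 0) = 0, max(-118.7, 0) = 0
Node u (S = 166.8): V_u = e^(−0.08)·[0.8666·11.7625 + 0.1334·0.0000] = 9.4094
Node d (S = 94.25): V_d = e^(−0.08)·[0.8666·0.0000 + 0.1334·0.0000] = 0.0000
Node 0 (S = 145): V_0 = e^(−0.08)·[0.8666·9.4094 + 0.1334·0.0000] = 7.5270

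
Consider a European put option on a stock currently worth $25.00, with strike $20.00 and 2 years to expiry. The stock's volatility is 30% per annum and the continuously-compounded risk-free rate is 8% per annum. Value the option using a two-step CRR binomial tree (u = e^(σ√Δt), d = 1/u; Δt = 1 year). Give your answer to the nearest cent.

CRR parameters: u = e^(σ√Δt) = e^(0.3·√1) = 1.3499, d = 1/u = 0.7408
Per-period rate: rΔt = 0.08·1 = 0.08, so R = e^0.08 = 1.0833
Risk-neutral probability p = (e^0.08 − 0.7408)/(1.3499 − 0.7408) = 0.3425/0.6090 = 0.5623
Terminal stock prices: S_uu = 45.55, S_ud = 25, S_dd = 13.72
Terminal payoffs (K − S): max(-25.55, 0) = 0, max(-5, 0) = 0, max(6.28, 0) = 6.28
Node u (S = 33.75): V_u = e^(−0.08)·[0.5623·0.0000 + 0.4377·0.0000] = 0.0000
Node d (S = 18.52): V_d = e^(−0.08)·[0.5623·0.0000 + 0.4377·6.2797] = 2.5373
Node 0 (S = 25): V_0 = e^(−0.08)·[0.5623·0.0000 + 0.4377·2.5373] = 1.0252

$1.03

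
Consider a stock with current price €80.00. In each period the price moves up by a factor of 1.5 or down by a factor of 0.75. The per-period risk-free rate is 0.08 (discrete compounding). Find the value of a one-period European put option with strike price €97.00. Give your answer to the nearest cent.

Risk-neutral probability p = (1 + 0.08 − 0.75)/(1.5 − 0.75) = 0.3300/0.7500 = 0.4400
Terminal stock prices: S_u = 120, S_d = 60
Terminal payoffs (K − S): max(-23, 0) = 0, max(37, 0) = 37
Node 0 (S = 80): V_0 = 1/1.08·[0.4400·0.0000 + 0.5600·37.0000] = 19.1852

€19.19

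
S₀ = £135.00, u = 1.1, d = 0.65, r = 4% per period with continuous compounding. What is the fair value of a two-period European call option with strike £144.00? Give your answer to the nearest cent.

Risk-neutral probability p = (e^0.04 − 0.65)/(1.1 − 0.65) = 0.3908/0.4500 = 0.8685
Terminal stock prices: S_uu = 163.4, S_ud = 96.53, S_dd = 57.04
Terminal payoffs (S − K): max(19.35, 0) = 19.35, max(-47.47, 0) = 0, max(-86.96, 0) = 0
Node u (S = 148.5): V_u = e^(−0.04)·[0.8685·19.3500 + 0.1315·0.0000] = 16.1459
Node d (S = 87.75): V_d = e^(−0.04)·[0.8685·0.0000 + 0.1315·0.0000] = 0.0000
Node 0 (S = 135): V_0 = e^(−0.04)·[0.8685·16.1459 + 0.1315·0.0000] = 13.4724

£13.47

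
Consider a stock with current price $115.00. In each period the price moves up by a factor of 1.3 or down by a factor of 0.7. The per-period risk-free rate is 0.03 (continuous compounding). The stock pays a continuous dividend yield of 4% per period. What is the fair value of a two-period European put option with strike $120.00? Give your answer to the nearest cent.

Per-period risk-free factor R = e^0.03 = 1.0305; dividend-adjusted growth = e^(0.03−0.04) = 0.9900.
Risk-neutral probability p = (0.9900 − 0.7)/(1.3 − 0.7) = 0.2900/0.6000 = 0.4834
Terminal stock prices: S_uu = 194.4, S_ud = 104.6, S_dd = 56.35
Terminal payoffs (K − S): max(-74.35, 0) = 0, max(15.35, 0) = 15.35, max(63.65, 0) = 63.65
Node u (S = 149.5): V_u = e^(−0.03)·[0.4834·0.0000 + 0.5166·15.3500] = 7.6952
Node d (S = 80.5): V_d = e^(−0.03)·[0.4834·15.3500 + 0.5166·63.6500] = 39.1099
Node 0 (S = 115): V_0 = e^(−0.03)·[0.4834·7.6952 + 0.5166·39.1099] = 23.2165

$23.22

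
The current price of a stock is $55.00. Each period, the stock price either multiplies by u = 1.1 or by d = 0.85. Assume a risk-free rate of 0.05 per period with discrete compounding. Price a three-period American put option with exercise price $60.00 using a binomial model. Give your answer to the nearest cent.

$5.00

Risk-neutral probability p = (1 + 0.05 − 0.85)/(1.1 − 0.85) = 0.2000/0.2500 = 0.8000
Terminal stock prices: S_uuu = 73.21, S_uud = 56.57, S_udd = 43.71, S_ddd = 33.78
Terminal payoffs (K − S): max(-13.21, 0) = 0, max(3.432, 0) = 3.432, max(16.29, 0) = 16.29, max(26.22, 0) = 26.22
Node uu (S = 66.55): continuation = 1/1.05·[0.8000·0.0000 + 0.2000·3.4325] = 0.6538; exercise value = 0.0000 ≤ continuation, so V_uu = 0.6538
Node ud (S = 51.43): continuation = 1/1.05·[0.8000·3.4325 + 0.2000·16.2888] = 5.7179; exercise value = 8.5750 > continuation, so V_ud = 8.5750 (exercise)
Node dd (S = 39.74): continuation = 1/1.05·[0.8000·16.2888 + 0.2000·26.2231] = 17.4054; exercise value = 20.2625 > continuation, so V_dd = 20.2625 (exercise)
Node u (S = 60.5): continuation = 1/1.05·[0.8000·0.6538 + 0.2000·8.5750] = 2.1315; exercise value = 0.0000 ≤ continuation, so V_u = 2.1315
Node d (S = 46.75): continuation = 1/1.05·[0.8000·8.5750 + 0.2000·20.2625] = 10.3929; exercise value = 13.2500 > continuation, so V_d = 13.2500 (exercise)
Node 0 (S = 55): continuation = 1/1.05·[0.8000·2.1315 + 0.2000·13.2500] = 4.1478; exercise value = 5.0000 > continuation, so V_0 = 5.0000 (exercise)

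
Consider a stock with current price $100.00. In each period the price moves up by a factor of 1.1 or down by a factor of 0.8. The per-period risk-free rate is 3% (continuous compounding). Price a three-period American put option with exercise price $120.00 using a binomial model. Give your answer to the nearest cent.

$20.00

Risk-neutral probability p = (e^0.03 − 0.8)/(1.1 − 0.8) = 0.2305/0.3000 = 0.7682
Terminal stock prices: S_uuu = 133.1, S_uud = 96.8, S_udd = 70.4, S_ddd = 51.2
Terminal payoffs (K − S): max(-13.1, 0) = 0, max(23.2, 0) = 23.2, max(49.6, 0) = 49.6, max(68.8, 0) = 68.8
Node uu (S = 121): continuation = e^(−0.03)·[0.7682·0.0000 + 0.2318·23.2000] = 5.2192; exercise value = 0.0000 ≤ continuation, so V_uu = 5.2192
Node ud (S = 88): continuation = e^(−0.03)·[0.7682·23.2000 + 0.2318·49.6000] = 28.4535; exercise value = 32.0000 > continuation, so V_ud = 32.0000 (exercise)
Node dd (S = 64): continuation = e^(−0.03)·[0.7682·49.6000 + 0.2318·68.8000] = 52.4535; exercise value = 56.0000 > continuation, so V_dd = 56.0000 (exercise)
Node u (S = 110): continuation = e^(−0.03)·[0.7682·5.2192 + 0.2318·32.0000] = 11.0898; exercise value = 10.0000 ≤ continuation, so V_u = 11.0898
Node d (S = 80): continuation = e^(−0.03)·[0.7682·32.0000 + 0.2318·56.0000] = 36.4535; exercise value = 40.0000 > continuation, so V_d = 40.0000 (exercise)
Node 0 (S = 100): continuation = e^(−0.03)·[0.7682·11.0898 + 0.2318·40.0000] = 17.2659; exercise value = 20.0000 > continuation, so V_0 = 20.0000 (exercise)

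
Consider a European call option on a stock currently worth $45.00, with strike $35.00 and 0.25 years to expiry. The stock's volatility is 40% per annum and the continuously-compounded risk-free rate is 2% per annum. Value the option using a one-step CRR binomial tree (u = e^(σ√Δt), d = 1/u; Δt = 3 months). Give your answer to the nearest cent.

$10.17

CRR parameters: u = e^(σ√Δt) = e^(0.4·√0.25) = 1.2214, d = 1/u = 0.8187
Per-period rate: rΔt = 0.02·0.25 = 0.005, so R = e^0.005 = 1.0050
Risk-neutral probability p = (e^0.005 − 0.8187)/(1.2214 − 0.8187) = 0.1863/0.4027 = 0.4626
Terminal stock prices: S_u = 54.96, S_d = 36.84
Terminal payoffs (S − K): max(19.96, 0) = 19.96, max(1.843, 0) = 1.843
Node 0 (S = 45): V_0 = e^(−0.005)·[0.4626·19.9631 + 0.5374·1.8429] = 10.1746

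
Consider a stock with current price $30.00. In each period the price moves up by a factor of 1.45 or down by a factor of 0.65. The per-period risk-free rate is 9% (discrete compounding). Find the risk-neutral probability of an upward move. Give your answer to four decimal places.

p = 0.5500

Risk-neutral probability p = (1 + 0.09 − 0.65)/(1.45 − 0.65) = 0.4400/0.8000 = 0.5500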